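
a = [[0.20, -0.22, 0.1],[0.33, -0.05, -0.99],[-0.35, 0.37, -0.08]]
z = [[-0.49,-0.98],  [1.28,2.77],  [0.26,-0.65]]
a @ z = [[-0.35, -0.87], [-0.48, 0.18], [0.62, 1.42]]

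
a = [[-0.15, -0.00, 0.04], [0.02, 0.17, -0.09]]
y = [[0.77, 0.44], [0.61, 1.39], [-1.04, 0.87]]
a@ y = [[-0.16, -0.03], [0.21, 0.17]]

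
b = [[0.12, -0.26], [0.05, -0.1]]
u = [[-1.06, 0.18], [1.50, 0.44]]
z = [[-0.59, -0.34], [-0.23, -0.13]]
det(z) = -0.00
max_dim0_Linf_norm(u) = 1.5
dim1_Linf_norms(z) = [0.59, 0.23]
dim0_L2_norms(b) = [0.13, 0.28]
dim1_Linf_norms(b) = [0.26, 0.1]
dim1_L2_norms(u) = [1.08, 1.56]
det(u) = -0.74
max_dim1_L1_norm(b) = 0.38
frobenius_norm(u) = 1.90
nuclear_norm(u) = 2.25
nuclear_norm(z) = 0.73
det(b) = 0.00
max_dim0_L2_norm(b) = 0.28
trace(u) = -0.62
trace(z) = -0.72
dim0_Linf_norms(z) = [0.59, 0.34]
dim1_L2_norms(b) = [0.29, 0.11]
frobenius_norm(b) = 0.31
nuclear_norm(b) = 0.31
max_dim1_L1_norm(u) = 1.94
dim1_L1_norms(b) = [0.38, 0.15]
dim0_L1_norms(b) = [0.17, 0.36]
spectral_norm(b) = 0.31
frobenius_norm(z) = 0.73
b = z @ u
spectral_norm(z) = 0.73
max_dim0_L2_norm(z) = 0.63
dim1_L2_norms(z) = [0.68, 0.26]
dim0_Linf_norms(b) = [0.12, 0.26]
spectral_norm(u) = 1.86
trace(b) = 0.02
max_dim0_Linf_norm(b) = 0.26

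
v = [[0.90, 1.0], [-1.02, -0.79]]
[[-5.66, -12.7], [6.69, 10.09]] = v@[[-7.17,  -0.20], [0.79,  -12.52]]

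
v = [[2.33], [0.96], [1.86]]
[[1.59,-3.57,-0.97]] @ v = [[-1.53]]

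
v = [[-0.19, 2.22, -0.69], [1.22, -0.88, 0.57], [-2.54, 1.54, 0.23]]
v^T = [[-0.19, 1.22, -2.54], [2.22, -0.88, 1.54], [-0.69, 0.57, 0.23]]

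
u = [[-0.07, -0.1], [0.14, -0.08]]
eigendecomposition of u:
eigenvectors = [[0.03+0.64j, 0.03-0.64j], [(0.76+0j), (0.76-0j)]]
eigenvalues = [(-0.08+0.12j), (-0.08-0.12j)]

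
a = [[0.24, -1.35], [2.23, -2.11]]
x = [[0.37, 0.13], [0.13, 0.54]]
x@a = [[0.38, -0.77], [1.24, -1.31]]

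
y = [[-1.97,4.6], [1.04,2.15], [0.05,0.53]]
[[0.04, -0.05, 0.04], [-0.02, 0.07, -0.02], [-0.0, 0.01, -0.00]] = y@[[-0.02, 0.05, -0.02],[-0.00, 0.01, -0.00]]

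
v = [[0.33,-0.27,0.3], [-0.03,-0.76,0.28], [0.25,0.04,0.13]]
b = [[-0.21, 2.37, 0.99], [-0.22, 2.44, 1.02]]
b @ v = [[0.11, -1.7, 0.73], [0.11, -1.75, 0.75]]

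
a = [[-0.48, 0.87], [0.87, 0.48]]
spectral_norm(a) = 0.99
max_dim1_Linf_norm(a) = 0.87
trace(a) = 0.00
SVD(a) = [[-0.48, 0.88], [0.88, 0.48]] @ diag([0.9936297097007517, 0.9936297097007517]) @ [[1.00,0.00], [0.0,1.0]]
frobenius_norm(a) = 1.41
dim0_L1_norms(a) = [1.35, 1.35]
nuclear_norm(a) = 1.99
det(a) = -0.99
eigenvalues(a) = [-0.99, 0.99]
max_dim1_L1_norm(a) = 1.35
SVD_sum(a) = [[-0.48, 0.0], [0.87, 0.00]] + [[0.0, 0.87], [0.0, 0.48]]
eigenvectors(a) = [[-0.86, -0.51], [0.51, -0.86]]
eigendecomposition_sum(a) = [[-0.74, 0.44], [0.44, -0.26]] + [[0.26, 0.44], [0.44, 0.74]]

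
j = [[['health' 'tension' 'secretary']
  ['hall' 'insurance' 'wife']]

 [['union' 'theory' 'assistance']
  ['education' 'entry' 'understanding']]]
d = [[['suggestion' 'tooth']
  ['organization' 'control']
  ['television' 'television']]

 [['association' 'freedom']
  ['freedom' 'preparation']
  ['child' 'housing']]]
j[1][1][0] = 'education'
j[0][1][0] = 'hall'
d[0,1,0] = 'organization'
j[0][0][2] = 'secretary'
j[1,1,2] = 'understanding'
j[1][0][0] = 'union'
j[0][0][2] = 'secretary'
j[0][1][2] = 'wife'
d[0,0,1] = 'tooth'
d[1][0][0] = 'association'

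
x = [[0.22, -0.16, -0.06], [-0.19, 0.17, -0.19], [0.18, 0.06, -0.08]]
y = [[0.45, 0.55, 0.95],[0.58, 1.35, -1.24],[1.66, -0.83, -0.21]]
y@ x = [[0.17, 0.08, -0.21], [-0.35, 0.06, -0.19], [0.49, -0.42, 0.07]]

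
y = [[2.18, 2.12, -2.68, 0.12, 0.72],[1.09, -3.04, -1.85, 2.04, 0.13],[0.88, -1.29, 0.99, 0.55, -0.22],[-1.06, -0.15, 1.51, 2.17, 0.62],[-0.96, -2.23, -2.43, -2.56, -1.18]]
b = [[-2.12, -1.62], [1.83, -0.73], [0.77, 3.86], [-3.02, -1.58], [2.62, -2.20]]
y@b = [[-1.28,-17.2], [-15.12,-10.2], [-5.7,2.95], [-1.79,2.86], [0.72,0.44]]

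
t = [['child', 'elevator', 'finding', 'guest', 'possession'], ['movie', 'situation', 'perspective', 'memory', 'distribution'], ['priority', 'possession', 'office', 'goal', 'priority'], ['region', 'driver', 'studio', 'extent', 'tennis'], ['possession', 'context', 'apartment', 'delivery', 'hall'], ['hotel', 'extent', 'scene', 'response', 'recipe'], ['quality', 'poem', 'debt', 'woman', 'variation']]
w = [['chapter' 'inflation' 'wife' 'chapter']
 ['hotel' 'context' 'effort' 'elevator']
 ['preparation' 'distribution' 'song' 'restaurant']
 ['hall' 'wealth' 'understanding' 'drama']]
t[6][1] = 'poem'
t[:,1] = ['elevator', 'situation', 'possession', 'driver', 'context', 'extent', 'poem']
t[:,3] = ['guest', 'memory', 'goal', 'extent', 'delivery', 'response', 'woman']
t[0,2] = 'finding'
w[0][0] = 'chapter'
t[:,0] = ['child', 'movie', 'priority', 'region', 'possession', 'hotel', 'quality']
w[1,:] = ['hotel', 'context', 'effort', 'elevator']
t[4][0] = 'possession'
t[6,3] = 'woman'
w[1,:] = ['hotel', 'context', 'effort', 'elevator']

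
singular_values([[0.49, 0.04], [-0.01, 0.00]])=[0.49, 0.0]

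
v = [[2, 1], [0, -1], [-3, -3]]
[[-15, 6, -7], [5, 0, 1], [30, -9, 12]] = v @ [[-5, 3, -3], [-5, 0, -1]]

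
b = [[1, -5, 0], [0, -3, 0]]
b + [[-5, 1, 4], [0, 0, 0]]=[[-4, -4, 4], [0, -3, 0]]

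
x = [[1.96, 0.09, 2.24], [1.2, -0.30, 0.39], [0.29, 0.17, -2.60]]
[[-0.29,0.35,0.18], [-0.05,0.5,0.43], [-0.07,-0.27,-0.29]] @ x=[[-0.1, -0.10, -0.98], [0.63, -0.08, -1.03], [-0.55, 0.03, 0.49]]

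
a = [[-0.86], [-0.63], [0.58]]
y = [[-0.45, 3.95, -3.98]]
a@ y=[[0.39,-3.4,3.42], [0.28,-2.49,2.51], [-0.26,2.29,-2.31]]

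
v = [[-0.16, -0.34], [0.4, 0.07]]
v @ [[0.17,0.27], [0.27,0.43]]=[[-0.12, -0.19],  [0.09, 0.14]]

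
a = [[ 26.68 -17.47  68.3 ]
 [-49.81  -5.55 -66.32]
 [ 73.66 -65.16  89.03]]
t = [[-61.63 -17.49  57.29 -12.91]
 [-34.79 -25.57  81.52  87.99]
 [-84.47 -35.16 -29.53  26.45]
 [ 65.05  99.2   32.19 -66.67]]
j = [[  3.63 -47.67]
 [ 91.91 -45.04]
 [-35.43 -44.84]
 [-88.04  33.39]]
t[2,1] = -35.16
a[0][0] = 26.68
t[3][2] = 32.19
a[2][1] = -65.16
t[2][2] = -29.53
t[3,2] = 32.19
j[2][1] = -44.84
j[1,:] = [91.91, -45.04]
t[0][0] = -61.63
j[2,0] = -35.43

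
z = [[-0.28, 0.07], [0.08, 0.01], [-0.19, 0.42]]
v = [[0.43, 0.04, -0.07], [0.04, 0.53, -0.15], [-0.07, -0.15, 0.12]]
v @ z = [[-0.1, 0.00],  [0.06, -0.05],  [-0.02, 0.04]]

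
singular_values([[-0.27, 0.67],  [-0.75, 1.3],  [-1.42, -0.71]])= [1.67, 1.58]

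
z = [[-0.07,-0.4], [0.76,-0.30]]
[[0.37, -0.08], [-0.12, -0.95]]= z @ [[-0.49, -1.10], [-0.84, 0.39]]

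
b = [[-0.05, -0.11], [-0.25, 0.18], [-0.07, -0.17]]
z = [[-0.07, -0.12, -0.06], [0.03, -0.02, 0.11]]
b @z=[[0.00, 0.01, -0.01], [0.02, 0.03, 0.03], [-0.00, 0.01, -0.01]]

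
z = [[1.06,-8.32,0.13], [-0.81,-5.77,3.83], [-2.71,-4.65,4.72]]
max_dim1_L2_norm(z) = 8.39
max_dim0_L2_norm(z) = 11.14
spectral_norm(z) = 12.03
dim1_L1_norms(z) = [9.51, 10.41, 12.08]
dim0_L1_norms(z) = [4.58, 18.74, 8.68]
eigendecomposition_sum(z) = [[1.81+0.00j, (-0.28-0j), (-2.59+0j)], [-0.90-0.00j, (0.14+0j), (1.29+0j)], [(-2.17-0j), (0.34+0j), 3.09+0.00j]] + [[(-0.38+1.21j), (-4.02-6.71j), (1.36+3.8j)], [0.05+0.60j, (-2.96-2.24j), 1.27+1.44j], [(-0.27+0.78j), (-2.49-4.46j), 0.81+2.51j]] + [[(-0.38-1.21j), -4.02+6.71j, (1.36-3.8j)], [0.05-0.60j, -2.96+2.24j, (1.27-1.44j)], [(-0.27-0.78j), (-2.49+4.46j), 0.81-2.51j]]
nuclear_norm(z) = 17.74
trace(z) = 0.01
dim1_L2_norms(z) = [8.39, 6.97, 7.16]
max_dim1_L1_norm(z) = 12.08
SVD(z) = [[0.63,-0.74,0.25], [0.57,0.21,-0.79], [0.53,0.64,0.56]] @ diag([12.030593878103842, 4.997885702480359, 0.7153666507972041]) @ [[-0.1, -0.91, 0.4], [-0.54, 0.39, 0.75], [-0.84, -0.14, -0.53]]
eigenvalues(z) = [(5.05+0j), (-2.52+1.47j), (-2.52-1.47j)]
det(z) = 43.01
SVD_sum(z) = [[-0.78, -6.87, 2.99], [-0.71, -6.26, 2.73], [-0.66, -5.83, 2.54]] + [[1.99, -1.43, -2.76], [-0.58, 0.41, 0.8], [-1.72, 1.24, 2.39]] + [[-0.15, -0.02, -0.10], [0.47, 0.08, 0.3], [-0.33, -0.05, -0.21]]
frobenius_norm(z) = 13.05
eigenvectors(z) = [[(-0.61+0j), (-0.78+0j), (-0.78-0j)], [0.30+0.00j, -0.34+0.14j, -0.34-0.14j], [0.73+0.00j, (-0.51-0.02j), (-0.51+0.02j)]]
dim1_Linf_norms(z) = [8.32, 5.77, 4.72]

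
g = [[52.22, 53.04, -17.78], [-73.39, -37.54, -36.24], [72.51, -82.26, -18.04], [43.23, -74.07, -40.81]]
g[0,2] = -17.78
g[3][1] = -74.07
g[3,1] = -74.07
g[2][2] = -18.04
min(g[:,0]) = -73.39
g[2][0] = 72.51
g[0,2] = -17.78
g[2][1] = -82.26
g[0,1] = 53.04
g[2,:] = [72.51, -82.26, -18.04]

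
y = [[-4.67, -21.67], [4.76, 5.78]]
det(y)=76.157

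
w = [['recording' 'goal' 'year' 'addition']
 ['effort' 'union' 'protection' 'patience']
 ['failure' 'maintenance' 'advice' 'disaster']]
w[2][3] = 'disaster'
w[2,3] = 'disaster'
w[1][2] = 'protection'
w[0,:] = ['recording', 'goal', 'year', 'addition']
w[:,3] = ['addition', 'patience', 'disaster']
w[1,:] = ['effort', 'union', 'protection', 'patience']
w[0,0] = 'recording'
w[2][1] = 'maintenance'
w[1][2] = 'protection'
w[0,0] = 'recording'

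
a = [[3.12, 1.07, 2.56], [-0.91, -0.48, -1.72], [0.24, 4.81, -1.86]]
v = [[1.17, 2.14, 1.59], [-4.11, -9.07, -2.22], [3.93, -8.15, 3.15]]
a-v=[[1.95, -1.07, 0.97], [3.20, 8.59, 0.50], [-3.69, 12.96, -5.01]]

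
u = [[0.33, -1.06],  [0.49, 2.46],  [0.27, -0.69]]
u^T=[[0.33, 0.49, 0.27], [-1.06, 2.46, -0.69]]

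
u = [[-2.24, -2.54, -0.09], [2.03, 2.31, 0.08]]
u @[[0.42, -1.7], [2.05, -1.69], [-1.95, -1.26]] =[[-5.97,8.21], [5.43,-7.46]]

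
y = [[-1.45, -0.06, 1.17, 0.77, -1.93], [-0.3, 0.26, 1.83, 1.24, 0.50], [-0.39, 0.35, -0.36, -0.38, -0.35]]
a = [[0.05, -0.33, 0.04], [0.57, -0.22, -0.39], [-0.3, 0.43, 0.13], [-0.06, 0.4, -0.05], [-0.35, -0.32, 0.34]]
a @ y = [[0.01, -0.07, -0.56, -0.39, -0.28], [-0.61, -0.23, 0.4, 0.31, -1.07], [0.26, 0.18, 0.39, 0.25, 0.75], [-0.01, 0.09, 0.68, 0.47, 0.33], [0.47, 0.06, -1.12, -0.80, 0.4]]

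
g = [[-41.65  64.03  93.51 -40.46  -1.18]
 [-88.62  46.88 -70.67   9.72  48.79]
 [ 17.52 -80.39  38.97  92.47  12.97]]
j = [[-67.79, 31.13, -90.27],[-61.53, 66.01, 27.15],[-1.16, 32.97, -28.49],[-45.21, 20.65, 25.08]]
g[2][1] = -80.39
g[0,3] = -40.46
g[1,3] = 9.72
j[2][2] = -28.49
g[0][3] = -40.46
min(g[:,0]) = -88.62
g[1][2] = -70.67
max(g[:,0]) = 17.52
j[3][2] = 25.08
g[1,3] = 9.72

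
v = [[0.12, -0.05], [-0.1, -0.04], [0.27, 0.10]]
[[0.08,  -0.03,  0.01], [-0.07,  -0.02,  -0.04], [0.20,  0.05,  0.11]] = v@[[0.71, -0.02, 0.24], [0.05, 0.55, 0.42]]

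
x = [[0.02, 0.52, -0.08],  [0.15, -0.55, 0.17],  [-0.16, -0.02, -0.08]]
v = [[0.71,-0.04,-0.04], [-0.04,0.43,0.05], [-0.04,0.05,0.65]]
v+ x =[[0.73,  0.48,  -0.12],[0.11,  -0.12,  0.22],[-0.20,  0.03,  0.57]]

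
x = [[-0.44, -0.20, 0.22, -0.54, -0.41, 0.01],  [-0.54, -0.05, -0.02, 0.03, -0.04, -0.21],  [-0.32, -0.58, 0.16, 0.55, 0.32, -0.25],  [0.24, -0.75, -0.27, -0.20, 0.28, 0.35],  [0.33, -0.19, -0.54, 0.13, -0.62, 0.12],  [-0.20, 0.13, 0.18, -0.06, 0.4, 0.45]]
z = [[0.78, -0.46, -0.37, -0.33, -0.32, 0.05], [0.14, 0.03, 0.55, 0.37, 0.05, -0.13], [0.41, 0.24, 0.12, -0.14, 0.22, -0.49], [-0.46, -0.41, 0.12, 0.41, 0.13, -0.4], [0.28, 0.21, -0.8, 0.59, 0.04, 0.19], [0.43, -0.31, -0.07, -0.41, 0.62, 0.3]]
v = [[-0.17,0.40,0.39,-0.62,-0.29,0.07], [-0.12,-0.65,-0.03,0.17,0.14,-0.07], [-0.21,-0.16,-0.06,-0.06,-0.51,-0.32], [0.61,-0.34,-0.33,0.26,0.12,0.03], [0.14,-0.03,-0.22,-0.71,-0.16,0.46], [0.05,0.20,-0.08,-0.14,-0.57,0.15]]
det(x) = 0.09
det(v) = 0.03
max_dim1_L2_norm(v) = 0.9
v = z @ x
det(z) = 0.30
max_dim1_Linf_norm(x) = 0.75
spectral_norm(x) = 1.15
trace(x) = -0.70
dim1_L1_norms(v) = [1.94, 1.18, 1.32, 1.69, 1.72, 1.19]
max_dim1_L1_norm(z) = 2.31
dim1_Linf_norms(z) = [0.78, 0.55, 0.49, 0.46, 0.8, 0.62]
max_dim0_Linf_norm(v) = 0.71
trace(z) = 1.68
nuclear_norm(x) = 4.62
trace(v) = -0.63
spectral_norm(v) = 1.36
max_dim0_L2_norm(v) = 1.0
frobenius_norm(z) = 2.24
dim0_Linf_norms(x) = [0.54, 0.75, 0.54, 0.55, 0.62, 0.45]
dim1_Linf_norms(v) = [0.62, 0.65, 0.51, 0.61, 0.71, 0.57]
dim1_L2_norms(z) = [1.08, 0.69, 0.74, 0.86, 1.07, 0.96]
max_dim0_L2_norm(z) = 1.13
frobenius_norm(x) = 2.06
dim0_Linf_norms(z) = [0.78, 0.46, 0.8, 0.59, 0.62, 0.49]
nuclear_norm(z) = 5.19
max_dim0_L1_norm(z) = 2.5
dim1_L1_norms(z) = [2.31, 1.27, 1.62, 1.93, 2.11, 2.14]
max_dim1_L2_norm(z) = 1.08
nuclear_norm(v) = 4.04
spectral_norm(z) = 1.39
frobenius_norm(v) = 1.91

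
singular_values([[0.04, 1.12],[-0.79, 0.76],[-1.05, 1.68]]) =[2.44, 0.67]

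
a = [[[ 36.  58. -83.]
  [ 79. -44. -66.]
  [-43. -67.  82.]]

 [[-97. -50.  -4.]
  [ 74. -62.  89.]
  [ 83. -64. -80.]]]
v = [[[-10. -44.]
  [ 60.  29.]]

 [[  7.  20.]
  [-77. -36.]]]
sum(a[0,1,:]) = -31.0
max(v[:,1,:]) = 60.0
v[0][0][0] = -10.0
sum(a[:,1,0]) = 153.0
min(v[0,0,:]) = -44.0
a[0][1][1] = -44.0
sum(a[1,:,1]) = -176.0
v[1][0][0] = 7.0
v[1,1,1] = -36.0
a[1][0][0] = -97.0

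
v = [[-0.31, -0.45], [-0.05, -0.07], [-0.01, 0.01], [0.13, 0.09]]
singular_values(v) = [0.57, 0.06]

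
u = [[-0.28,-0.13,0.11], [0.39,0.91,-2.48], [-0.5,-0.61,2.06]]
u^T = [[-0.28, 0.39, -0.5], [-0.13, 0.91, -0.61], [0.11, -2.48, 2.06]]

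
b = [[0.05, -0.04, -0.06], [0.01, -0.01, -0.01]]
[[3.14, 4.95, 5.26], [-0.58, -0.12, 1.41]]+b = [[3.19, 4.91, 5.2], [-0.57, -0.13, 1.40]]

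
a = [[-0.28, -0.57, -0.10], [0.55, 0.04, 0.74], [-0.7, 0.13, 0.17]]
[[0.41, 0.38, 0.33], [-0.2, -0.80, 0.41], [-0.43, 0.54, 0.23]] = a@[[0.35, -0.9, -0.25], [-0.80, -0.15, -0.59], [-0.49, -0.4, 0.77]]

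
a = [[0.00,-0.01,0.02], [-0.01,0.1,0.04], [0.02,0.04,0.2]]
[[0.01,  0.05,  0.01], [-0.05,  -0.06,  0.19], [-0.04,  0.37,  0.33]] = a @ [[-2.78, 0.91, 0.29], [-0.84, -1.34, 1.36], [0.25, 2.01, 1.34]]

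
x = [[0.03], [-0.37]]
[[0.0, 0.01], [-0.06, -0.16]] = x @ [[0.16, 0.42]]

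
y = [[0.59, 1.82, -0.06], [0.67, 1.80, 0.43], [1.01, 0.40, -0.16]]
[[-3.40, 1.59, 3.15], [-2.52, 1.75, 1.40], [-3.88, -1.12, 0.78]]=y@[[-3.18, -1.56, -0.47],[-0.76, 1.4, 1.77],[2.28, 0.64, -3.42]]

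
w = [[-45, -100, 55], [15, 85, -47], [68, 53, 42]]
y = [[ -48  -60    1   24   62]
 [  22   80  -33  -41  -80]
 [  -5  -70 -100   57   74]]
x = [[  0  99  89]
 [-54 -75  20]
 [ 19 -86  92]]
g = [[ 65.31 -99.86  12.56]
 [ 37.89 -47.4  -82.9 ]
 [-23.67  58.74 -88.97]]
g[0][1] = -99.86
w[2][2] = 42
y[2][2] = -100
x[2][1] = -86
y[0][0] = -48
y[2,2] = -100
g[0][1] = -99.86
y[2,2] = -100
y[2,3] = 57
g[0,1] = -99.86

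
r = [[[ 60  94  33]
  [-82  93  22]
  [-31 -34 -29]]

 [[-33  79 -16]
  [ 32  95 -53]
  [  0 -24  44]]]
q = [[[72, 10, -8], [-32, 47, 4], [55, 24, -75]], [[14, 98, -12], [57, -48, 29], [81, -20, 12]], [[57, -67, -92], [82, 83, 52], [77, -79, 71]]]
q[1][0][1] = 98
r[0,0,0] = 60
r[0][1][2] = 22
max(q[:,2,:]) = 81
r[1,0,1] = 79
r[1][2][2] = 44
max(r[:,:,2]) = 44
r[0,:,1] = [94, 93, -34]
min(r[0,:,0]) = -82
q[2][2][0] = 77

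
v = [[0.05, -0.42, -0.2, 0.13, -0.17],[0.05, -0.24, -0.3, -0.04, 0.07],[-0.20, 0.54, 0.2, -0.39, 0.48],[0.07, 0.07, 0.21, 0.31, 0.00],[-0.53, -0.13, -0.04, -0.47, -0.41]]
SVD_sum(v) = [[0.09, -0.35, -0.16, 0.18, -0.24],[0.04, -0.16, -0.08, 0.08, -0.11],[-0.16, 0.60, 0.28, -0.31, 0.41],[0.0, -0.01, -0.0, 0.00, -0.0],[0.01, -0.02, -0.01, 0.01, -0.01]] + [[-0.03,  -0.01,  -0.01,  -0.03,  -0.02], [-0.03,  -0.01,  -0.01,  -0.03,  -0.02], [-0.04,  -0.01,  -0.01,  -0.04,  -0.03], [0.17,  0.05,  0.04,  0.18,  0.12], [-0.50,  -0.13,  -0.11,  -0.53,  -0.33]] + [[0.02,  -0.02,  -0.06,  -0.03,  0.05], [0.06,  -0.07,  -0.21,  -0.11,  0.19], [0.03,  -0.03,  -0.09,  -0.05,  0.08], [-0.05,  0.06,  0.17,  0.09,  -0.15], [-0.02,  0.03,  0.08,  0.04,  -0.07]] + [[-0.04, -0.03, 0.01, 0.02, 0.03], [-0.02, -0.01, 0.01, 0.01, 0.01], [-0.03, -0.02, 0.01, 0.02, 0.02], [-0.05, -0.03, 0.02, 0.03, 0.04], [-0.01, -0.01, 0.00, 0.01, 0.01]] + [[0.01,-0.01,0.02,-0.01,0.0], [-0.01,0.01,-0.01,0.01,-0.00], [0.0,-0.0,0.00,-0.00,0.0], [-0.01,0.01,-0.01,0.01,-0.00], [-0.0,0.0,-0.00,0.00,-0.00]]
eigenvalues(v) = [(-0.35+0.25j), (-0.35-0.25j), (0.29+0.35j), (0.29-0.35j), (0.05+0j)]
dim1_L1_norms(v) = [0.97, 0.7, 1.81, 0.66, 1.58]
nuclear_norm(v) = 2.49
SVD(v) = [[-0.49, 0.06, 0.20, -0.56, 0.63], [-0.23, 0.05, 0.70, -0.25, -0.62], [0.84, 0.08, 0.29, -0.41, 0.19], [-0.01, -0.32, -0.56, -0.66, -0.39], [-0.03, 0.94, -0.27, -0.15, -0.15]] @ diag([1.0166916279502083, 0.8728032099779416, 0.45130503564463065, 0.11493494829604589, 0.03829376933838199]) @ [[-0.19,  0.71,  0.33,  -0.37,  0.48], [-0.61,  -0.16,  -0.13,  -0.65,  -0.41], [0.2,  -0.22,  -0.66,  -0.36,  0.59], [0.63,  0.43,  -0.22,  -0.34,  -0.50], [0.40,  -0.49,  0.62,  -0.45,  0.11]]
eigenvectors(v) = [[-0.06-0.33j, (-0.06+0.33j), (-0.37-0.02j), (-0.37+0.02j), -0.37+0.00j], [(-0.38-0.32j), (-0.38+0.32j), -0.28+0.21j, -0.28-0.21j, 0.49+0.00j], [-0.26+0.13j, (-0.26-0.13j), (0.74+0j), (0.74-0j), -0.62+0.00j], [0.10+0.07j, 0.10-0.07j, (0.02-0.31j), 0.02+0.31j, (0.47+0j)], [(0.73+0j), 0.73-0.00j, (0.3+0.04j), 0.30-0.04j, -0.13+0.00j]]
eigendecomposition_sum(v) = [[(-0.09+0.1j), -0.11+0.08j, (-0.08+0.03j), (-0.07+0.06j), (-0.02+0.12j)],[-0.01+0.20j, -0.05+0.20j, -0.07+0.11j, -0.02+0.14j, (0.1+0.15j)],[0.10+0.05j, 0.10+0.07j, 0.04+0.06j, (0.07+0.04j), (0.11-0.02j)],[-0.00-0.05j, (0.01-0.05j), (0.01-0.03j), -0.04j, -0.03-0.03j],[(-0.17-0.24j), (-0.14-0.27j), -0.03-0.18j, (-0.11-0.17j), -0.26-0.08j]] + [[(-0.09-0.1j),(-0.11-0.08j),-0.08-0.03j,(-0.07-0.06j),(-0.02-0.12j)], [(-0.01-0.2j),-0.05-0.20j,(-0.07-0.11j),-0.02-0.14j,(0.1-0.15j)], [(0.1-0.05j),0.10-0.07j,(0.04-0.06j),(0.07-0.04j),0.11+0.02j], [(-0+0.05j),(0.01+0.05j),(0.01+0.03j),0.00+0.04j,-0.03+0.03j], [(-0.17+0.24j),(-0.14+0.27j),-0.03+0.18j,-0.11+0.17j,-0.26+0.08j]] + [[(0.11-0.05j), (-0.09-0.03j), -0.02-0.11j, 0.14-0.18j, -0.07-0.03j], [(0.05-0.11j), (-0.08+0.04j), -0.08-0.07j, (-0.01-0.21j), -0.07+0.02j], [-0.21+0.12j, 0.19+0.04j, (0.05+0.22j), (-0.26+0.36j), 0.14+0.06j], [0.05+0.09j, (0.02-0.08j), 0.09-0.02j, 0.15+0.12j, 0.03-0.06j], [(-0.09+0.04j), (0.07+0.03j), (0.01+0.09j), (-0.12+0.13j), 0.05+0.03j]] + [[(0.11+0.05j), -0.09+0.03j, -0.02+0.11j, 0.14+0.18j, -0.07+0.03j], [0.05+0.11j, (-0.08-0.04j), (-0.08+0.07j), (-0.01+0.21j), (-0.07-0.02j)], [-0.21-0.12j, 0.19-0.04j, (0.05-0.22j), (-0.26-0.36j), (0.14-0.06j)], [(0.05-0.09j), (0.02+0.08j), (0.09+0.02j), (0.15-0.12j), (0.03+0.06j)], [-0.09-0.04j, 0.07-0.03j, 0.01-0.09j, (-0.12-0.13j), (0.05-0.03j)]] + [[0.01+0.00j, -0.01+0.00j, -0j, -0.01-0.00j, (-0-0j)], [-0.02-0.00j, (0.02-0j), (-0+0j), (0.01+0j), 0.00+0.00j], [(0.02+0j), (-0.02+0j), 0.00-0.00j, -0.02-0.00j, -0.01-0.00j], [(-0.02-0j), 0.02-0.00j, -0.00+0.00j, (0.01+0j), 0.00+0.00j], [0j, -0.00+0.00j, 0.00-0.00j, -0.00-0.00j, (-0-0j)]]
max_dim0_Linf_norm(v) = 0.54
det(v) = 0.00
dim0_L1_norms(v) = [0.9, 1.4, 0.95, 1.34, 1.13]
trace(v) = -0.09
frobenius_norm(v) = 1.42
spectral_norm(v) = 1.02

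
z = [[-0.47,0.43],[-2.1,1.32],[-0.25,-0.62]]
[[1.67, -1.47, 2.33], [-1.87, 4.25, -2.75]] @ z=[[1.72, -2.67], [-7.36, 6.51]]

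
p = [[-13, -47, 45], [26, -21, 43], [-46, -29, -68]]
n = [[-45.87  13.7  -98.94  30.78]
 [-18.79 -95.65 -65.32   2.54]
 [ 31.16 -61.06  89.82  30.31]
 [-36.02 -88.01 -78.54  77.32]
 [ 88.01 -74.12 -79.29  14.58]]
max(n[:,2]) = 89.82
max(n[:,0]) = 88.01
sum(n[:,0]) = 18.489999999999995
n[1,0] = -18.79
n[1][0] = -18.79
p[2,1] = -29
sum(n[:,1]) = -305.14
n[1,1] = -95.65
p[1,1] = -21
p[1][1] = -21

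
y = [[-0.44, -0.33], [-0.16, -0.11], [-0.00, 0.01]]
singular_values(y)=[0.58, 0.01]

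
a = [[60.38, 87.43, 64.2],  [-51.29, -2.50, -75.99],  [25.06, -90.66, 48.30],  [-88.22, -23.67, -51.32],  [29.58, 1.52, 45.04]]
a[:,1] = [87.43, -2.5, -90.66, -23.67, 1.52]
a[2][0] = 25.06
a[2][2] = 48.3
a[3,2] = -51.32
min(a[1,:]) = -75.99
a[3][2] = -51.32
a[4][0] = 29.58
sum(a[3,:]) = -163.21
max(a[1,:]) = -2.5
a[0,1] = 87.43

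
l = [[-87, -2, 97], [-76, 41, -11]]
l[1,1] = 41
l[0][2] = 97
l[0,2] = 97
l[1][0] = -76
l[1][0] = -76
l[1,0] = -76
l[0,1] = -2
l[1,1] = 41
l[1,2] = -11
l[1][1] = 41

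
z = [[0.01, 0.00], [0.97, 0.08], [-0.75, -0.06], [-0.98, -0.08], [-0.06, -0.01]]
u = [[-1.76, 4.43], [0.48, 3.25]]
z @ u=[[-0.02, 0.04],[-1.67, 4.56],[1.29, -3.52],[1.69, -4.60],[0.10, -0.30]]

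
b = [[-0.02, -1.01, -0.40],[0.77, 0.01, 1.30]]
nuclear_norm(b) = 2.56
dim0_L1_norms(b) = [0.79, 1.02, 1.7]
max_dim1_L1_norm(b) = 2.08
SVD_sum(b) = [[-0.27, -0.15, -0.52], [0.67, 0.36, 1.25]] + [[0.25, -0.86, 0.12], [0.10, -0.35, 0.05]]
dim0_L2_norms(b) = [0.77, 1.01, 1.36]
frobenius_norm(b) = 1.86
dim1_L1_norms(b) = [1.43, 2.08]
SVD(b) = [[-0.38, 0.92], [0.92, 0.38]] @ diag([1.5834393011331898, 0.9778650109431446]) @ [[0.45, 0.25, 0.86], [0.28, -0.95, 0.13]]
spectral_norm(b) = 1.58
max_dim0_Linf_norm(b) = 1.3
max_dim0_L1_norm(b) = 1.7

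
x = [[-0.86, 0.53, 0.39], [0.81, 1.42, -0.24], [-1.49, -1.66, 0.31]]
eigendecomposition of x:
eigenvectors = [[-0.02+0.00j, -0.56+0.04j, -0.56-0.04j], [(-0.64+0j), (0.14-0.02j), 0.14+0.02j], [0.77+0.00j, (-0.82+0j), (-0.82-0j)]]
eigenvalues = [(1.73+0j), (-0.43+0.05j), (-0.43-0.05j)]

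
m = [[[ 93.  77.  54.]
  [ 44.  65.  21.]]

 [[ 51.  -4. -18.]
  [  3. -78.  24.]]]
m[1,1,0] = 3.0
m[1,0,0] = 51.0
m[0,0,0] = 93.0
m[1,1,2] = 24.0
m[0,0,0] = 93.0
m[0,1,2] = 21.0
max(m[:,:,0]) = 93.0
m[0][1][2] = 21.0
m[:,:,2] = [[54.0, 21.0], [-18.0, 24.0]]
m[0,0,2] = 54.0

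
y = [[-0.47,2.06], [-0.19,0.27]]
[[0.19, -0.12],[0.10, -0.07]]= y@ [[-0.62,0.44], [-0.05,0.04]]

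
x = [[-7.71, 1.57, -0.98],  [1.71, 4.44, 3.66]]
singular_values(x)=[8.13, 5.73]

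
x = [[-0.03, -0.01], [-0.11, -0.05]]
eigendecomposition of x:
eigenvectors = [[0.38, 0.22],[-0.93, 0.98]]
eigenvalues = [-0.01, -0.07]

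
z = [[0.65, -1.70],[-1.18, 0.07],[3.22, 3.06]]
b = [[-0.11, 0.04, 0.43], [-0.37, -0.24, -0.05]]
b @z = [[1.27, 1.51],[-0.12, 0.46]]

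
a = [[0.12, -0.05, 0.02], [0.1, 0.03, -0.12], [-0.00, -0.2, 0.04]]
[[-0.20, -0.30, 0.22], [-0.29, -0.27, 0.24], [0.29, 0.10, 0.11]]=a @[[-2.29, -2.66, 1.67], [-1.41, -0.49, -0.73], [0.17, -0.05, -0.8]]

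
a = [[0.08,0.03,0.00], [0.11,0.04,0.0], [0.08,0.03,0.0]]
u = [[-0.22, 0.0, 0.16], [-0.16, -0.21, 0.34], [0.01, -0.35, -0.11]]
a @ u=[[-0.02, -0.01, 0.02],[-0.03, -0.01, 0.03],[-0.02, -0.01, 0.02]]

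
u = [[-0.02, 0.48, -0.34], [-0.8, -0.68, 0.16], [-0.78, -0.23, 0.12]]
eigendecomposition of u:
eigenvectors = [[(-0.15-0.43j),-0.15+0.43j,(-0.32+0j)], [0.73+0.00j,(0.73-0j),0.40+0.00j], [0.35-0.36j,0.35+0.36j,0.86+0.00j]]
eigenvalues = [(-0.44+0.39j), (-0.44-0.39j), (0.3+0j)]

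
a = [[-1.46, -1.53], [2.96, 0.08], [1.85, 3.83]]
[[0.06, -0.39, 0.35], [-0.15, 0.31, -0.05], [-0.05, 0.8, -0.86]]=a @ [[-0.05, 0.10, -0.01], [0.01, 0.16, -0.22]]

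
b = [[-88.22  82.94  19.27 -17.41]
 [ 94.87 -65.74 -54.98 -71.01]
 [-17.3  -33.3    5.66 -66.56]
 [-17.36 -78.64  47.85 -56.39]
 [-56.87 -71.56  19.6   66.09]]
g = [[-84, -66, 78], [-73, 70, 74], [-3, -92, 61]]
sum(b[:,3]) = -145.28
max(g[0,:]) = 78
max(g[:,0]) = -3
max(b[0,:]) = 82.94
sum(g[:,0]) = -160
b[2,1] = -33.3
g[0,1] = -66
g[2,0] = -3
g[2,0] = -3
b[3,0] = -17.36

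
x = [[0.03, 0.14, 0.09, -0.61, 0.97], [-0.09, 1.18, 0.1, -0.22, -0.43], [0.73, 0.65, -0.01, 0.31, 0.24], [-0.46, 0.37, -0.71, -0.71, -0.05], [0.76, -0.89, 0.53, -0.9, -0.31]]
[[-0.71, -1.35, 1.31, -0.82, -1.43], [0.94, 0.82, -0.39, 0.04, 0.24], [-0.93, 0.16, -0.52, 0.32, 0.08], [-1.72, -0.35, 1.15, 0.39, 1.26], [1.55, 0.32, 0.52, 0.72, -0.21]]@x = [[0.35,0.13,-0.39,3.01,0.69],[-0.17,0.65,0.27,-1.12,0.39],[-0.51,-0.23,-0.25,0.07,-1.14],[1.60,-0.88,0.19,0.07,-1.65],[-0.09,1.39,-0.46,-1.18,1.52]]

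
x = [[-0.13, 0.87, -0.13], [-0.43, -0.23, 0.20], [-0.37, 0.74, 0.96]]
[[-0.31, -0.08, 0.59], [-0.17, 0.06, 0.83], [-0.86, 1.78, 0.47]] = x @ [[0.38, 0.58, -2.33], [-0.37, 0.27, 0.24], [-0.46, 1.87, -0.59]]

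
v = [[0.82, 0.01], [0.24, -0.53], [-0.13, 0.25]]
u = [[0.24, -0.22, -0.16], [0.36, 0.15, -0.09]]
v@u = [[0.2, -0.18, -0.13], [-0.13, -0.13, 0.01], [0.06, 0.07, -0.0]]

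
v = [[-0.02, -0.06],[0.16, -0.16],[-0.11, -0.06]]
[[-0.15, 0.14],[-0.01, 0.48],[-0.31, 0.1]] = v @ [[1.81, 0.48], [1.89, -2.55]]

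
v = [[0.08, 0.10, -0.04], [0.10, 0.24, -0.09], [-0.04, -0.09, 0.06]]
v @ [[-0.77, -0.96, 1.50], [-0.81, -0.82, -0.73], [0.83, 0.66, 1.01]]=[[-0.18, -0.19, 0.01],[-0.35, -0.35, -0.12],[0.15, 0.15, 0.07]]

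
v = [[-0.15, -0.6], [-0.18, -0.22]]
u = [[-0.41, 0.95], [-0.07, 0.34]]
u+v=[[-0.56, 0.35], [-0.25, 0.12]]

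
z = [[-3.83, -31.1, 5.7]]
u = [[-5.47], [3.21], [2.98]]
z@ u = [[-61.89]]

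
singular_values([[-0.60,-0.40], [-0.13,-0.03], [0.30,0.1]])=[0.79, 0.09]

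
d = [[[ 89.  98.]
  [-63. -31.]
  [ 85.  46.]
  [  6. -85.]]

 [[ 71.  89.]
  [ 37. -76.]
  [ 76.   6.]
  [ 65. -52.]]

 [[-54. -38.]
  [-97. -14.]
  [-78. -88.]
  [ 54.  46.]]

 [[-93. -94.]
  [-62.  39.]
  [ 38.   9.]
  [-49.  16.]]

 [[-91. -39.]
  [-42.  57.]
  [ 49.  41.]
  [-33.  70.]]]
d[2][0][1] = -38.0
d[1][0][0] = 71.0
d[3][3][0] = -49.0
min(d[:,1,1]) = -76.0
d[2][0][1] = -38.0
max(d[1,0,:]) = 89.0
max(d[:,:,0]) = 89.0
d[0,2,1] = 46.0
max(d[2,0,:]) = -38.0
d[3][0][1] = -94.0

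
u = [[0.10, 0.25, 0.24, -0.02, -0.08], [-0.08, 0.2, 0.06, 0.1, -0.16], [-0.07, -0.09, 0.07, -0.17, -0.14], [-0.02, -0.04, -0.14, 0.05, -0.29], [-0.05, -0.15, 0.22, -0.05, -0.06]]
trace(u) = 0.36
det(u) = 0.00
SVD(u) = [[-0.82, -0.24, 0.07, -0.4, -0.32], [-0.56, 0.27, -0.28, 0.53, 0.50], [-0.05, 0.37, 0.56, -0.47, 0.57], [-0.02, 0.85, -0.21, -0.13, -0.46], [-0.10, 0.08, 0.75, 0.56, -0.33]] @ diag([0.4290776872541754, 0.37021465724652325, 0.35153517969703607, 0.14236450846188783, 0.10765133545955155]) @ [[-0.07, -0.69, -0.59, -0.06, 0.41], [-0.25, -0.23, -0.32, 0.02, -0.89], [-0.12, -0.55, 0.66, -0.49, -0.07], [-0.53, -0.21, 0.30, 0.76, 0.11], [-0.8, 0.35, -0.15, -0.43, 0.18]]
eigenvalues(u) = [(-0.12+0.23j), (-0.12-0.23j), (0.13+0.14j), (0.13-0.14j), (0.35+0j)]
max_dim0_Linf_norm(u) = 0.29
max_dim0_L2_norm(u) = 0.37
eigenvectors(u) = [[(0.23+0.12j), 0.23-0.12j, -0.85+0.00j, (-0.85-0j), -0.33+0.00j], [0.05+0.30j, 0.05-0.30j, -0.01-0.37j, (-0.01+0.37j), -0.54+0.00j], [(-0.48-0.05j), -0.48+0.05j, -0.01-0.11j, -0.01+0.11j, (0.33+0j)], [(-0.61+0j), (-0.61-0j), (0.13+0.27j), 0.13-0.27j, (-0.52+0j)], [-0.15+0.46j, -0.15-0.46j, 0.17-0.03j, (0.17+0.03j), (0.48+0j)]]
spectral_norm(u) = 0.43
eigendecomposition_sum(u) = [[(0.01+0.01j),(0.01+0.01j),0.02-0.05j,(0.03-0j),0.03+0.05j], [-0.00+0.02j,(-0+0.02j),(0.06-0.01j),0.02+0.02j,(-0.02+0.07j)], [(-0.02-0.01j),(-0.02-0.01j),-0.00+0.09j,-0.04+0.02j,(-0.09-0.06j)], [-0.03-0.01j,-0.03-0.01j,0.01+0.12j,(-0.05+0.03j),(-0.12-0.06j)], [-0.01+0.02j,-0.01+0.02j,0.09+0.02j,0.01+0.05j,(-0.08+0.08j)]] + [[(0.01-0.01j), (0.01-0.01j), 0.02+0.05j, (0.03+0j), (0.03-0.05j)], [(-0-0.02j), -0.00-0.02j, 0.06+0.01j, (0.02-0.02j), -0.02-0.07j], [(-0.02+0.01j), -0.02+0.01j, -0.00-0.09j, (-0.04-0.02j), -0.09+0.06j], [-0.03+0.01j, (-0.03+0.01j), (0.01-0.12j), (-0.05-0.03j), -0.12+0.06j], [-0.01-0.02j, (-0.01-0.02j), (0.09-0.02j), 0.01-0.05j, -0.08-0.08j]] + [[(0.04+0.09j),  (0.08-0.1j),  0.13-0.04j,  (-0.07+0.05j),  -0.05+0.04j], [-0.04+0.02j,  (0.04+0.03j),  (0.02+0.06j),  -0.02-0.03j,  (-0.02-0.02j)], [(-0.01+0.01j),  (0.01+0.01j),  0.01+0.02j,  -0.01-0.01j,  -0.01-0.01j], [(0.02-0.03j),  -0.04-0.01j,  -0.03-0.03j,  0.03+0.01j,  (0.02+0.01j)], [(-0.01-0.02j),  (-0.01+0.02j),  (-0.02+0.01j),  0.01-0.01j,  (0.01-0.01j)]] + [[0.04-0.09j, 0.08+0.10j, 0.13+0.04j, -0.07-0.05j, -0.05-0.04j], [(-0.04-0.02j), (0.04-0.03j), (0.02-0.06j), (-0.02+0.03j), -0.02+0.02j], [-0.01-0.01j, 0.01-0.01j, 0.01-0.02j, -0.01+0.01j, -0.01+0.01j], [0.02+0.03j, (-0.04+0.01j), -0.03+0.03j, 0.03-0.01j, (0.02-0.01j)], [(-0.01+0.02j), (-0.01-0.02j), (-0.02-0.01j), 0.01+0.01j, (0.01+0.01j)]] + [[-0.00+0.00j, 0.07-0.00j, -0.06+0.00j, 0.07+0.00j, (-0.05-0j)], [-0.00+0.00j, 0.11-0.00j, (-0.1+0j), (0.11+0j), (-0.09-0j)], [-0j, -0.07+0.00j, 0.06-0.00j, -0.07-0.00j, (0.05+0j)], [(-0+0j), (0.11-0j), (-0.09+0j), (0.1+0j), (-0.08-0j)], [-0j, (-0.1+0j), 0.09-0.00j, (-0.09-0j), 0.08+0.00j]]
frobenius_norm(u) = 0.69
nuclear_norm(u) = 1.40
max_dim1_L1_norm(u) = 0.69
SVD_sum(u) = [[0.02, 0.24, 0.21, 0.02, -0.14], [0.02, 0.17, 0.14, 0.02, -0.10], [0.00, 0.01, 0.01, 0.00, -0.01], [0.0, 0.01, 0.01, 0.0, -0.0], [0.0, 0.03, 0.03, 0.00, -0.02]] + [[0.02, 0.02, 0.03, -0.00, 0.08], [-0.02, -0.02, -0.03, 0.0, -0.09], [-0.03, -0.03, -0.04, 0.00, -0.12], [-0.08, -0.07, -0.1, 0.01, -0.28], [-0.01, -0.01, -0.01, 0.00, -0.03]] + [[-0.00, -0.01, 0.02, -0.01, -0.00],[0.01, 0.05, -0.07, 0.05, 0.01],[-0.02, -0.11, 0.13, -0.1, -0.01],[0.01, 0.04, -0.05, 0.04, 0.01],[-0.03, -0.14, 0.17, -0.13, -0.02]] + [[0.03, 0.01, -0.02, -0.04, -0.01],[-0.04, -0.02, 0.02, 0.06, 0.01],[0.04, 0.01, -0.02, -0.05, -0.01],[0.01, 0.0, -0.01, -0.01, -0.00],[-0.04, -0.02, 0.02, 0.06, 0.01]] + [[0.03, -0.01, 0.01, 0.01, -0.01], [-0.04, 0.02, -0.01, -0.02, 0.01], [-0.05, 0.02, -0.01, -0.03, 0.01], [0.04, -0.02, 0.01, 0.02, -0.01], [0.03, -0.01, 0.01, 0.02, -0.01]]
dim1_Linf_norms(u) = [0.25, 0.2, 0.17, 0.29, 0.22]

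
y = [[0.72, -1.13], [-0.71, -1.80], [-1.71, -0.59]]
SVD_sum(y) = [[-0.29, -0.39], [-1.11, -1.51], [-0.88, -1.2]] + [[1.01, -0.74],[0.40, -0.29],[-0.83, 0.61]]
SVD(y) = [[-0.2, 0.74], [-0.77, 0.29], [-0.61, -0.61]] @ diag([2.439057944776851, 1.6919209030037201]) @ [[0.59,0.81], [0.81,-0.59]]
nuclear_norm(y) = 4.13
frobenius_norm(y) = 2.97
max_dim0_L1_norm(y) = 3.52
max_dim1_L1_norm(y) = 2.51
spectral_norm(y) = 2.44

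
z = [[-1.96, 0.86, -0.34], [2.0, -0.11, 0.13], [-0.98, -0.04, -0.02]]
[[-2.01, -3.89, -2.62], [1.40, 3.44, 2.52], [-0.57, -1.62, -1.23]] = z @ [[0.55, 1.68, 1.28], [-0.23, -0.67, -0.39], [2.15, 0.05, -0.66]]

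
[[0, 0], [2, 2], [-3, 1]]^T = [[0, 2, -3], [0, 2, 1]]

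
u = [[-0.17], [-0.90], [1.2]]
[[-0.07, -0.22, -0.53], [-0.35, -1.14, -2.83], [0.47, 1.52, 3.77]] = u@[[0.39, 1.27, 3.14]]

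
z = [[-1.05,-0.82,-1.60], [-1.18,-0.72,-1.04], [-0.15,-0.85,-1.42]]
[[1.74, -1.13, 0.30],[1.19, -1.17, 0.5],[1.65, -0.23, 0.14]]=z @ [[0.06, 0.96, -0.29], [-0.48, -0.22, -0.85], [-0.88, 0.19, 0.44]]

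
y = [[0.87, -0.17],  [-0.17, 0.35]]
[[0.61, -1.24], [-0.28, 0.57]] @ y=[[0.74, -0.54], [-0.34, 0.25]]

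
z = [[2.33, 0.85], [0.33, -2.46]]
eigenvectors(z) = [[1.0,-0.17], [0.07,0.98]]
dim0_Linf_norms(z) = [2.33, 2.46]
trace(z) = -0.13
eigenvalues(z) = [2.39, -2.52]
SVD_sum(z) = [[1.0, 1.65], [-1.00, -1.66]] + [[1.33, -0.80], [1.33, -0.8]]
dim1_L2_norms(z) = [2.48, 2.48]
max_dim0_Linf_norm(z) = 2.46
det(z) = -6.01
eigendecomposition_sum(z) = [[2.36, 0.41],[0.16, 0.03]] + [[-0.03,0.44], [0.17,-2.49]]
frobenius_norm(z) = 3.51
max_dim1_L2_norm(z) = 2.48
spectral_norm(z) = 2.73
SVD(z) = [[-0.71, 0.71], [0.71, 0.71]] @ diag([2.734603779229637, 2.1986000478993417]) @ [[-0.52,-0.86], [0.86,-0.52]]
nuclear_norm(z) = 4.93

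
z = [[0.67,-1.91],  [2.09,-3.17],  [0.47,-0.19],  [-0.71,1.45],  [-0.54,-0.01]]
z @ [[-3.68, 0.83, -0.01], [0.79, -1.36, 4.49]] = [[-3.97, 3.15, -8.58], [-10.2, 6.05, -14.25], [-1.88, 0.65, -0.86], [3.76, -2.56, 6.52], [1.98, -0.43, -0.04]]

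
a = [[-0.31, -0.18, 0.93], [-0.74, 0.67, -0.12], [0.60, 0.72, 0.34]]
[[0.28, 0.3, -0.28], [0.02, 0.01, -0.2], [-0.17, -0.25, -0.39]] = a @ [[-0.21, -0.25, 0.00], [-0.16, -0.23, -0.37], [0.20, 0.19, -0.37]]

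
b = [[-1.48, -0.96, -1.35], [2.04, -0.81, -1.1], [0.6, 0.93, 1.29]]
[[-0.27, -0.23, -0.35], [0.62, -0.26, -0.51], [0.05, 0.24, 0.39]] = b@ [[0.26, -0.02, -0.07], [-0.02, 0.09, 0.13], [-0.07, 0.13, 0.24]]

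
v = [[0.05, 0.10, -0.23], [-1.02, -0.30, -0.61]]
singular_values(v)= [1.23, 0.25]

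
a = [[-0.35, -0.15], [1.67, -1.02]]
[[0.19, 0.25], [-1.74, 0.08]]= a @ [[-0.74,-0.40], [0.49,-0.73]]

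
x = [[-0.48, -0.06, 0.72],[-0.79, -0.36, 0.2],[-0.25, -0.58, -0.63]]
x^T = [[-0.48, -0.79, -0.25], [-0.06, -0.36, -0.58], [0.72, 0.2, -0.63]]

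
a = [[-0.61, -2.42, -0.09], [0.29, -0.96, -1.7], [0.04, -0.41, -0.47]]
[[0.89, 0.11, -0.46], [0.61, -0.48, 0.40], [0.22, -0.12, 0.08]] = a @[[-0.28, -0.33, 0.35],[-0.29, 0.03, 0.11],[-0.24, 0.21, -0.24]]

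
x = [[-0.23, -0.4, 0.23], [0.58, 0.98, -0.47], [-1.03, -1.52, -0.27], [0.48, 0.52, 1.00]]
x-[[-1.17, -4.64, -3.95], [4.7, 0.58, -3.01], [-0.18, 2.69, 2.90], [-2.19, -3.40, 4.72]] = [[0.94, 4.24, 4.18],[-4.12, 0.4, 2.54],[-0.85, -4.21, -3.17],[2.67, 3.92, -3.72]]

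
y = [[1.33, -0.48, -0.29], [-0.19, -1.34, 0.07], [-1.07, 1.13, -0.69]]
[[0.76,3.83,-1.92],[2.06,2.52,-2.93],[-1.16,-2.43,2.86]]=y @ [[-0.13, 1.53, -0.53], [-1.55, -2.23, 2.28], [-0.66, -2.51, 0.41]]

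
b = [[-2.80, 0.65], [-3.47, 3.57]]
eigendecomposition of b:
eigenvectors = [[-0.87, -0.11], [-0.50, -0.99]]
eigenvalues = [-2.42, 3.19]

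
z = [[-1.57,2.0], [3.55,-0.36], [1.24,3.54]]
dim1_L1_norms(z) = [3.57, 3.91, 4.78]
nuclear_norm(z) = 8.16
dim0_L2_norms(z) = [4.07, 4.08]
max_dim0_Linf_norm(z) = 3.55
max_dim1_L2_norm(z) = 3.75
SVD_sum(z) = [[-0.94, 2.26], [0.65, -1.57], [-1.07, 2.57]] + [[-0.63,  -0.26], [2.90,  1.21], [2.31,  0.97]]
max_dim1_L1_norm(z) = 4.78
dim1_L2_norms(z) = [2.54, 3.57, 3.75]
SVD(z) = [[-0.60, 0.17], [0.42, -0.77], [-0.68, -0.62]] @ diag([4.083264881968283, 4.07346878025161]) @ [[0.39, -0.92], [-0.92, -0.39]]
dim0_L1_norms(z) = [6.36, 5.9]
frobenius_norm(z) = 5.77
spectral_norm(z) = 4.08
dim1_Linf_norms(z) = [2.0, 3.55, 3.54]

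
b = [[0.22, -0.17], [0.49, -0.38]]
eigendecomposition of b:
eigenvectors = [[0.61, 0.41],[0.79, 0.91]]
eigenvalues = [0.0, -0.16]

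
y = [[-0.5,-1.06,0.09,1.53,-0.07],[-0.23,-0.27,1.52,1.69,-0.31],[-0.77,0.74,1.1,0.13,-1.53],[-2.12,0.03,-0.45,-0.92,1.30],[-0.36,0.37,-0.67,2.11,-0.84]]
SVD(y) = [[0.37, -0.41, 0.32, 0.27, 0.72], [0.55, -0.18, -0.19, 0.6, -0.53], [0.29, 0.02, -0.87, -0.23, 0.34], [-0.45, -0.86, -0.22, -0.04, -0.14], [0.53, -0.26, 0.25, -0.72, -0.26]] @ diag([3.6389948826065472, 2.4426873501421023, 2.1401534380812435, 1.6519369394631622, 0.642917073443568]) @ [[0.06, -0.04, 0.28, 0.84, -0.46],[0.87, 0.15, 0.11, -0.28, -0.35],[0.43, -0.39, -0.60, 0.37, 0.41],[0.15, -0.54, 0.71, -0.05, 0.42],[-0.16, -0.73, -0.19, -0.27, -0.58]]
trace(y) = -1.43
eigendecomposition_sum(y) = [[-0.39+1.02j,(-0.6-0.08j),(0.34+0.29j),0.61+0.64j,(0.12-0.31j)],[0.20+0.96j,(-0.49+0.24j),0.40+0.05j,(0.77+0.19j),(-0.06-0.29j)],[-0.44+0.20j,-0.17-0.21j,0.02+0.20j,-0.01+0.39j,0.14-0.06j],[-0.79-0.27j,0.04-0.46j,-0.21+0.27j,(-0.47+0.48j),(0.24+0.08j)],[(-0.23+0.73j),-0.43-0.03j,(0.25+0.19j),0.45+0.43j,0.07-0.22j]] + [[-0.39-1.02j, -0.60+0.08j, 0.34-0.29j, 0.61-0.64j, (0.12+0.31j)],[(0.2-0.96j), (-0.49-0.24j), (0.4-0.05j), (0.77-0.19j), -0.06+0.29j],[-0.44-0.20j, (-0.17+0.21j), 0.02-0.20j, -0.01-0.39j, (0.14+0.06j)],[-0.79+0.27j, 0.04+0.46j, -0.21-0.27j, (-0.47-0.48j), (0.24-0.08j)],[(-0.23-0.73j), (-0.43+0.03j), 0.25-0.19j, (0.45-0.43j), 0.07+0.22j]] + [[(0.18+0j), (0.32-0j), -0.23+0.00j, (0.27-0j), -0.51-0.00j], [0j, 0.01-0.00j, (-0.01+0j), (0.01-0j), -0.01-0.00j], [0.33+0.00j, (0.56-0j), -0.41+0.00j, 0.47-0.00j, (-0.9-0j)], [(-0.17-0j), -0.29+0.00j, 0.22-0.00j, -0.25+0.00j, (0.47+0j)], [(0.56+0j), 0.95-0.00j, -0.70+0.00j, 0.80-0.00j, -1.53-0.00j]] + [[0.13-0.00j,-0.09-0.00j,(0.08+0j),-0.10-0.00j,-0.12+0.00j], [-0.71+0.00j,(0.5+0j),-0.46-0.00j,(0.54+0j),(0.67-0j)], [-0.32+0.00j,0.22+0.00j,-0.20-0.00j,(0.24+0j),(0.3-0j)], [(-0.36+0j),(0.25+0j),-0.23-0.00j,(0.27+0j),(0.34-0j)], [-0.44+0.00j,(0.31+0j),-0.28-0.00j,(0.33+0j),0.41-0.00j]] + [[(-0.03+0j), -0.08+0.00j, (-0.44+0j), (0.15-0j), 0.32-0.00j], [0.07-0.00j, 0.21-0.00j, 1.19-0.00j, -0.40+0.00j, -0.85+0.00j], [(0.11-0j), (0.3-0j), (1.68-0j), -0.56+0.00j, (-1.2+0j)], [-0.00+0.00j, -0.00+0.00j, -0.01+0.00j, -0j, 0.01-0.00j], [(-0.01+0j), -0.03+0.00j, (-0.19+0j), (0.06-0j), (0.14-0j)]]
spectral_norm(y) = 3.64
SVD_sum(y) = [[0.08, -0.06, 0.38, 1.14, -0.62], [0.12, -0.08, 0.56, 1.67, -0.91], [0.06, -0.04, 0.29, 0.87, -0.47], [-0.1, 0.07, -0.46, -1.37, 0.74], [0.12, -0.08, 0.54, 1.63, -0.88]] + [[-0.87, -0.15, -0.11, 0.28, 0.35], [-0.38, -0.07, -0.05, 0.12, 0.15], [0.05, 0.01, 0.01, -0.02, -0.02], [-1.83, -0.32, -0.24, 0.59, 0.72], [-0.56, -0.1, -0.07, 0.18, 0.22]] + [[0.29, -0.27, -0.41, 0.25, 0.28], [-0.17, 0.16, 0.24, -0.15, -0.16], [-0.79, 0.73, 1.11, -0.69, -0.75], [-0.20, 0.18, 0.28, -0.17, -0.19], [0.23, -0.21, -0.33, 0.2, 0.22]] + [[0.07, -0.24, 0.32, -0.02, 0.19],[0.15, -0.53, 0.70, -0.05, 0.41],[-0.06, 0.2, -0.27, 0.02, -0.16],[-0.01, 0.04, -0.05, 0.0, -0.03],[-0.18, 0.64, -0.85, 0.06, -0.50]] + [[-0.07, -0.34, -0.09, -0.13, -0.27],[0.06, 0.25, 0.07, 0.09, 0.2],[-0.04, -0.16, -0.04, -0.06, -0.13],[0.01, 0.07, 0.02, 0.02, 0.05],[0.03, 0.12, 0.03, 0.05, 0.10]]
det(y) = -20.20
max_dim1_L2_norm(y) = 2.69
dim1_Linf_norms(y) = [1.53, 1.69, 1.53, 2.12, 2.11]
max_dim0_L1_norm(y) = 6.38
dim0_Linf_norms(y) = [2.12, 1.06, 1.52, 2.11, 1.53]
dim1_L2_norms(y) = [1.93, 2.32, 2.17, 2.69, 2.42]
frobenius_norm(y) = 5.19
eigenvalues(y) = [(-1.27+1.72j), (-1.27-1.72j), (-2+0j), (1.11+0j), (2+0j)]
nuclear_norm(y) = 10.52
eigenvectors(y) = [[(0.57+0j), (0.57-0j), -0.27+0.00j, -0.13+0.00j, 0.21+0.00j],  [(0.43-0.28j), 0.43+0.28j, (-0.01+0j), (0.73+0j), -0.56+0.00j],  [(0.18+0.18j), 0.18-0.18j, (-0.47+0j), (0.33+0j), -0.79+0.00j],  [(0.02+0.44j), 0.02-0.44j, (0.25+0j), (0.37+0j), 0j],  [0.40-0.03j, (0.4+0.03j), (-0.8+0j), 0.45+0.00j, (0.09+0j)]]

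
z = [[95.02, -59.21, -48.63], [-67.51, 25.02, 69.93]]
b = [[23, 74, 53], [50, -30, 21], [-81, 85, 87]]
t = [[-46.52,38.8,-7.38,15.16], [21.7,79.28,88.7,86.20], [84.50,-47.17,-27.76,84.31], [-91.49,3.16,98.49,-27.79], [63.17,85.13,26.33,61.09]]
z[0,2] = -48.63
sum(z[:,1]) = -34.19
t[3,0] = -91.49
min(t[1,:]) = 21.7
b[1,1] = -30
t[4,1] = 85.13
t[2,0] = 84.5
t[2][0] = 84.5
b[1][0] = 50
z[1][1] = 25.02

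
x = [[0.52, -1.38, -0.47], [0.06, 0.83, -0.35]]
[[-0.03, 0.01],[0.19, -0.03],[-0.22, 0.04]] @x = [[-0.02, 0.05, 0.01], [0.10, -0.29, -0.08], [-0.11, 0.34, 0.09]]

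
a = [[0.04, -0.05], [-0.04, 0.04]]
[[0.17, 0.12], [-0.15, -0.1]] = a @ [[1.41, 1.55], [-2.31, -1.06]]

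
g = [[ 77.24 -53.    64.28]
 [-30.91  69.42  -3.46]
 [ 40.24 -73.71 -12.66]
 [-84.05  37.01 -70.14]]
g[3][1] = 37.01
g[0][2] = 64.28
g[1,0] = -30.91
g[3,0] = -84.05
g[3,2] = -70.14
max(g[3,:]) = 37.01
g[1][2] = -3.46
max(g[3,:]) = 37.01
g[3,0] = -84.05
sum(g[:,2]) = -21.980000000000004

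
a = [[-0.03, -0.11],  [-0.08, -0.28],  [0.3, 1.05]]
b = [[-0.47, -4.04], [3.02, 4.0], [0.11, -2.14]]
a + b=[[-0.5, -4.15], [2.94, 3.72], [0.41, -1.09]]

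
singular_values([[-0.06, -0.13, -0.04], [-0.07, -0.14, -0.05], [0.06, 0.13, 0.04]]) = [0.27, 0.01, 0.0]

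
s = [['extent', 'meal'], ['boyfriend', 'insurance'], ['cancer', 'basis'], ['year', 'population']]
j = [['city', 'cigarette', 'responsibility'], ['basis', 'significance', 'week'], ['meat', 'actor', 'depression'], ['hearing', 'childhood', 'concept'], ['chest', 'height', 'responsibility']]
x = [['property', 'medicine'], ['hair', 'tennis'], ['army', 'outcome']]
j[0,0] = 'city'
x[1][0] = 'hair'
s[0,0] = 'extent'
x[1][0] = 'hair'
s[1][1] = 'insurance'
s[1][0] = 'boyfriend'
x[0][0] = 'property'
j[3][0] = 'hearing'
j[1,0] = 'basis'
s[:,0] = ['extent', 'boyfriend', 'cancer', 'year']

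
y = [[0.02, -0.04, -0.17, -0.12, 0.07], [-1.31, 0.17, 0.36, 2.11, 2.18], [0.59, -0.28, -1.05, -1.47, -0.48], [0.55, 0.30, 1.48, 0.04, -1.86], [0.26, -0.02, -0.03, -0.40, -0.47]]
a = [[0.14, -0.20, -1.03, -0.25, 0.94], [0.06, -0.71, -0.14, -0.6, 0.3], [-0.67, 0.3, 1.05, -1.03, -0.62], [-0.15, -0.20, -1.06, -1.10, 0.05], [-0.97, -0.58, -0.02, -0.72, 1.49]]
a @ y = [[-0.24, 0.16, 0.59, 0.69, 0.09], [0.60, -0.27, -1.02, -1.44, -0.50], [-0.51, -0.51, -2.39, -0.62, 2.31], [-0.96, -0.06, -0.56, 1.09, 2.08], [0.72, -0.30, -1.13, -1.70, -0.68]]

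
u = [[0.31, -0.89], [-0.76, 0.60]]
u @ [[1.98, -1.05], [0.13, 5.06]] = [[0.5,-4.83], [-1.43,3.83]]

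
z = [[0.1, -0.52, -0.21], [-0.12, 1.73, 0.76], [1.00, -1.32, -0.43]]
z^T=[[0.10, -0.12, 1.00], [-0.52, 1.73, -1.32], [-0.21, 0.76, -0.43]]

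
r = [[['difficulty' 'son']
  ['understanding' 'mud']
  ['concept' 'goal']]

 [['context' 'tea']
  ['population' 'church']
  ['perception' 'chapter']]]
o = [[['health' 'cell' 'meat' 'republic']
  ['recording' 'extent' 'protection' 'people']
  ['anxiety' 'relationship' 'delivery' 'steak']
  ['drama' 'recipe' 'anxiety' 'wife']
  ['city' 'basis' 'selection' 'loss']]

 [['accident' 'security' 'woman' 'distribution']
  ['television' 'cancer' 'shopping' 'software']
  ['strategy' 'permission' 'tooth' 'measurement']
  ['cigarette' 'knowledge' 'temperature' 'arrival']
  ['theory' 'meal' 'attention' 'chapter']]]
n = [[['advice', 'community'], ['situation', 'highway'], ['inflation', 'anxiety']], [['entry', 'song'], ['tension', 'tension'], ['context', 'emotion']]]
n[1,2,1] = 'emotion'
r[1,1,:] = ['population', 'church']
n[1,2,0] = 'context'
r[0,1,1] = 'mud'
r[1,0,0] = 'context'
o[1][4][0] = 'theory'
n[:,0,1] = ['community', 'song']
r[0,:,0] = ['difficulty', 'understanding', 'concept']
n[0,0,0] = 'advice'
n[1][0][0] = 'entry'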